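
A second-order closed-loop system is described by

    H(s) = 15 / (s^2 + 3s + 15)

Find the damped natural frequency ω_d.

ω_d ≈ 3.571 rad/s

Comparing s^2 + 3s + 15 to s^2 + 2ζωₙs + ωₙ²: ωₙ = √15 ≈ 3.873 rad/s and ζ = 3/(2·√15) ≈ 0.3873.
ζωₙ = 3/2 = 1.5, so ω_d = ωₙ√(1−ζ²) = √(ωₙ² − (ζωₙ)²) = √(15 − 1.5²) = √12.75 ≈ 3.571 rad/s.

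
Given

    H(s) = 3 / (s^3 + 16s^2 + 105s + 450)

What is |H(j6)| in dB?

|H(j6)|_dB ≈ -43.2 dB

Substitute s = j6: numerator = 3, denominator = -126 + j414.
|H(j6)| = |3| / |-126 + j414| = 3 / 432.75 ≈ 0.006932.
In decibels: 20·log₁₀(0.006932) ≈ -43.2 dB.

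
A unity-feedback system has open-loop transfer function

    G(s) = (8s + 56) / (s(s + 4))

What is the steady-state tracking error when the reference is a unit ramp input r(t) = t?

e_ss = 0.07143

G(s) has one pole at the origin.
This is a Type 1 system. Kv = lim_{s→0} s·G(s) = 56/4 = 14.
e_ss = 1/Kv = 1/(14) = 1/14 ≈ 0.07143.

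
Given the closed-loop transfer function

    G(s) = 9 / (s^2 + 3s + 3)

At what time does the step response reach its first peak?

Comparing s^2 + 3s + 3 to s^2 + 2ζωₙs + ωₙ²: ωₙ = √3 ≈ 1.732 rad/s and ζ = 3/(2·√3) ≈ 0.8660.
ζωₙ = 3/2 = 1.5, so ω_d = ωₙ√(1−ζ²) = √(ωₙ² − (ζωₙ)²) = √(3 − 1.5²) = √0.75 ≈ 0.8660 rad/s.
t_p = π/ω_d = π/0.8660 ≈ 3.628 s.

t_p ≈ 3.628 s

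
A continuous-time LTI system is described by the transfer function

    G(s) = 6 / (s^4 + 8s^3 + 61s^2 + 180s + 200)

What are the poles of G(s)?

The poles are the roots of the denominator s^4 + 8s^3 + 61s^2 + 180s + 200 = 0.
No real roots exist; factor into two real quadratics: (s^2 + 4s + 5)(s^2 + 4s + 40) = 0.
Each quadratic gives a conjugate pair via the quadratic formula.

s = -2 + j, -2 - j, -2 + 6j, -2 - 6j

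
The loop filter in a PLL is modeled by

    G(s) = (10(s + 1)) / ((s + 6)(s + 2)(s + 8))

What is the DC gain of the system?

At s = 0 each factor (s + a) contributes a and each (s^2 + bs + c) contributes c.
G(0) = 10·(1) / ((6) · (2) · (8)) = 10/96 = 5/48.

G(0) = 5/48 ≈ 0.1042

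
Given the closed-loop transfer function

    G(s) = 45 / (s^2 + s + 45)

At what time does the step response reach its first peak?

Comparing s^2 + s + 45 to s^2 + 2ζωₙs + ωₙ²: ωₙ = √45 ≈ 6.708 rad/s and ζ = 1/(2·√45) ≈ 0.07454.
ζωₙ = 1/2 = 0.5, so ω_d = ωₙ√(1−ζ²) = √(ωₙ² − (ζωₙ)²) = √(45 − 0.5²) = √44.75 ≈ 6.690 rad/s.
t_p = π/ω_d = π/6.690 ≈ 0.4696 s.

t_p ≈ 0.4696 s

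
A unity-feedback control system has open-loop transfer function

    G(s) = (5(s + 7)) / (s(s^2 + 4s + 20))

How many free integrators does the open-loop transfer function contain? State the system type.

The denominator has 1 factor of s at the origin (free integrator), so this is a Type 1 system.

Type 1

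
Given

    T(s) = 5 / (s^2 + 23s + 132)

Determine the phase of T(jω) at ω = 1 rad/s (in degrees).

At s = j1: numerator = 5, denominator = 131 + j23.
∠T = ∠num − ∠den = 0° − (9.9581°) = -9.958°.

∠T(j1) ≈ -9.958°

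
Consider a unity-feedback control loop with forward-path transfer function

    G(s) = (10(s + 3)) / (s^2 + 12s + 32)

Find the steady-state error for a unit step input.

e_ss = 0.5161

G(s) has no poles at the origin.
This is a Type 0 system. Kp = lim_{s→0} G(s) = 30/32 = 15/16.
e_ss = 1/(1 + Kp) = 1/(1 + 15/16) = 16/31 ≈ 0.5161.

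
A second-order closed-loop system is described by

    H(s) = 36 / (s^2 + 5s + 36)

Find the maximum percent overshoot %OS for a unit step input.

Comparing s^2 + 5s + 36 to s^2 + 2ζωₙs + ωₙ²: ωₙ = 6 rad/s and ζ = 5/(2·6) ≈ 0.4167.
%OS = 100·exp(−πζ/√(1−ζ²)) = 100·exp(−π·0.4167/√(1−0.4167²)) ≈ 23.7%.

%OS ≈ 23.7%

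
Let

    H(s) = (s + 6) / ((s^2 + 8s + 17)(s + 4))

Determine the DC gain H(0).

H(0) = 3/34 ≈ 0.08824

At s = 0 each factor (s + a) contributes a and each (s^2 + bs + c) contributes c.
H(0) = 1·(6) / ((17) · (4)) = 6/68 = 3/34.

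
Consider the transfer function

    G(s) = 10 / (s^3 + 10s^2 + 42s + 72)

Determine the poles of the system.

The poles are the roots of the denominator s^3 + 10s^2 + 42s + 72 = 0.
Trying s = -4: the polynomial evaluates to 0, so (s + 4) is a factor.
Dividing out leaves s^2 + 6s + 18 = 0.
The quadratic formula then gives s = -3 ± 3j.

s = -3 ± 3j, -4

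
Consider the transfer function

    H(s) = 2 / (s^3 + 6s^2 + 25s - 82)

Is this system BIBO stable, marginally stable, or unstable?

The denominator s^3 + 6s^2 + 25s - 82 factors as (s^2 + 8s + 41)(s - 2), giving poles at s = -4 ± 5j, 2.
Since the pole(s) at s = 2 lie in the right half-plane, the system is unstable.

unstable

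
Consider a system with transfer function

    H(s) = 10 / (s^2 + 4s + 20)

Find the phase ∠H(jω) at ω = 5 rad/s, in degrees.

∠H(j5) ≈ -104.0°

At s = j5: numerator = 10, denominator = -5 + j20.
∠H = ∠num − ∠den = 0° − (104.04°) = -104.0°.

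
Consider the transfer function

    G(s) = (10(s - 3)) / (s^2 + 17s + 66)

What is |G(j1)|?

Substitute s = j1: numerator = -30 + j10, denominator = 65 + j17.
|G(j1)| = |-30 + j10| / |65 + j17| = 31.623 / 67.186 ≈ 0.4707.

|G(j1)| ≈ 0.4707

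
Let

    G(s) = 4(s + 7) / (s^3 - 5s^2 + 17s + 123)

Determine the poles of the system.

The poles are the roots of the denominator s^3 - 5s^2 + 17s + 123 = 0.
Trying s = -3: the polynomial evaluates to 0, so (s + 3) is a factor.
Dividing out leaves s^2 - 8s + 41 = 0.
The quadratic formula then gives s = 4 ± 5j.

s = 4 + 5j, 4 - 5j, -3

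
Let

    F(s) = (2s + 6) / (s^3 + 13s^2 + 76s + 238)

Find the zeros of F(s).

s = -3

Set the numerator to zero: 2s + 6 = 0, i.e. 2·(s + 3) = 0.
So s = -3.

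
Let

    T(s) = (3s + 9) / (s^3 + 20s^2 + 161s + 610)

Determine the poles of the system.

The poles are the roots of the denominator s^3 + 20s^2 + 161s + 610 = 0.
Trying s = -10: the polynomial evaluates to 0, so (s + 10) is a factor.
Dividing out leaves s^2 + 10s + 61 = 0.
The quadratic formula then gives s = -5 ± 6j.

s = -5 ± 6j, -10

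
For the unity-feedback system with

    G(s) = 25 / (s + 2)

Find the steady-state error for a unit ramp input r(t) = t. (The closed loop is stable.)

e_ss = ∞

G(s) has no poles at the origin.
This is a Type 0 system; Kv = lim_{s→0} s·G(s) = 0, so the steady-state error for a ramp input is infinite.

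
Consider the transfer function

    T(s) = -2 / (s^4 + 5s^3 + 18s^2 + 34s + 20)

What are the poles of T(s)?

The poles are the roots of the denominator s^4 + 5s^3 + 18s^2 + 34s + 20 = 0.
Trying s = -2: the polynomial evaluates to 0, so (s + 2) is a factor.
Dividing out leaves s^3 + 3s^2 + 12s + 10 = 0.
This factors further as (s^2 + 2s + 10)(s + 1) = 0.

s = -1 ± 3j, -2, -1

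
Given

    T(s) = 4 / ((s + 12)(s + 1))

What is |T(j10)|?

Substitute s = j10: numerator = 4, denominator = -88 + j130.
|T(j10)| = |4| / |-88 + j130| = 4 / 156.98 ≈ 0.02548.

|T(j10)| ≈ 0.02548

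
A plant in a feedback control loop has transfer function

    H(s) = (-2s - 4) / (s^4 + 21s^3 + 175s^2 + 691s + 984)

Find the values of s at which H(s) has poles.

The poles are the roots of the denominator s^4 + 21s^3 + 175s^2 + 691s + 984 = 0.
Trying s = -8: the polynomial evaluates to 0, so (s + 8) is a factor.
Dividing out leaves s^3 + 13s^2 + 71s + 123 = 0.
This factors further as (s^2 + 10s + 41)(s + 3) = 0.

s = -5 ± 4j, -8, -3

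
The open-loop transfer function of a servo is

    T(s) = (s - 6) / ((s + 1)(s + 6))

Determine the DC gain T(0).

T(0) = -1

Set s = 0: T(0) = (-6) / (6) = -1.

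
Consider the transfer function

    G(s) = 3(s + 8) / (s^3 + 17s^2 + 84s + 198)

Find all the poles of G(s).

The poles are the roots of the denominator s^3 + 17s^2 + 84s + 198 = 0.
Trying s = -11: the polynomial evaluates to 0, so (s + 11) is a factor.
Dividing out leaves s^2 + 6s + 18 = 0.
The quadratic formula then gives s = -3 ± 3j.

s = -11, -3 + 3j, -3 - 3j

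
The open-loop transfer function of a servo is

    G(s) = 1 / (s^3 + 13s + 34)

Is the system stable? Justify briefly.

unstable

The denominator s^3 + 13s + 34 factors as (s^2 - 2s + 17)(s + 2), giving poles at s = 1 ± 4j, -2.
Since the pole(s) at s = 1 + 4j, 1 - 4j lie in the right half-plane, the system is unstable.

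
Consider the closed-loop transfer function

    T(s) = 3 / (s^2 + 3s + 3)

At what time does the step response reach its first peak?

t_p ≈ 3.628 s

Comparing s^2 + 3s + 3 to s^2 + 2ζωₙs + ωₙ²: ωₙ = √3 ≈ 1.732 rad/s and ζ = 3/(2·√3) ≈ 0.8660.
ζωₙ = 3/2 = 1.5, so ω_d = ωₙ√(1−ζ²) = √(ωₙ² − (ζωₙ)²) = √(3 − 1.5²) = √0.75 ≈ 0.8660 rad/s.
t_p = π/ω_d = π/0.8660 ≈ 3.628 s.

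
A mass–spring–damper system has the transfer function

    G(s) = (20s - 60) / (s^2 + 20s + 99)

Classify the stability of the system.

stable

The denominator s^2 + 20s + 99 factors as (s + 9)(s + 11), giving poles at s = -9, -11.
Since all poles lie strictly in the left half-plane, the system is stable.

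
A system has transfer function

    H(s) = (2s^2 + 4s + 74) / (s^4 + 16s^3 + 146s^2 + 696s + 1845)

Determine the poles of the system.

s = -5 ± 4j, -3 ± 6j

The poles are the roots of the denominator s^4 + 16s^3 + 146s^2 + 696s + 1845 = 0.
No real roots exist; factor into two real quadratics: (s^2 + 10s + 41)(s^2 + 6s + 45) = 0.
Each quadratic gives a conjugate pair via the quadratic formula.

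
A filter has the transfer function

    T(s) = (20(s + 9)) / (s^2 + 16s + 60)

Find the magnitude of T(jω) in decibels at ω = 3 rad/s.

|T(j3)|_dB ≈ 8.66 dB

Substitute s = j3: numerator = 180 + j60, denominator = 51 + j48.
|T(j3)| = |180 + j60| / |51 + j48| = 189.74 / 70.036 ≈ 2.709.
In decibels: 20·log₁₀(2.709) ≈ 8.66 dB.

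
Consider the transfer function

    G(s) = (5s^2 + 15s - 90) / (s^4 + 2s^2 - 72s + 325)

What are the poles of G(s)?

The poles are the roots of the denominator s^4 + 2s^2 - 72s + 325 = 0.
No real roots exist; factor into two real quadratics: (s^2 - 6s + 13)(s^2 + 6s + 25) = 0.
Each quadratic gives a conjugate pair via the quadratic formula.

s = 3 + 2j, 3 - 2j, -3 + 4j, -3 - 4j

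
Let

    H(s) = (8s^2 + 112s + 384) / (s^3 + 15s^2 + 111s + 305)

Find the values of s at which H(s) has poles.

The poles are the roots of the denominator s^3 + 15s^2 + 111s + 305 = 0.
Trying s = -5: the polynomial evaluates to 0, so (s + 5) is a factor.
Dividing out leaves s^2 + 10s + 61 = 0.
The quadratic formula then gives s = -5 ± 6j.

s = -5 + 6j, -5 - 6j, -5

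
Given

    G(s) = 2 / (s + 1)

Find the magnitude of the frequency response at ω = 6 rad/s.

|G(j6)| ≈ 0.3288

Substitute s = j6: numerator = 2, denominator = 1 + j6.
|G(j6)| = |2| / |1 + j6| = 2 / 6.0828 ≈ 0.3288.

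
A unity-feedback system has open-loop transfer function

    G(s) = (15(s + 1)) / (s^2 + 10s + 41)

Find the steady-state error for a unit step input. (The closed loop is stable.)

e_ss = 0.7321

G(s) has no poles at the origin.
This is a Type 0 system. Kp = lim_{s→0} G(s) = 15/41.
e_ss = 1/(1 + Kp) = 1/(1 + 15/41) = 41/56 ≈ 0.7321.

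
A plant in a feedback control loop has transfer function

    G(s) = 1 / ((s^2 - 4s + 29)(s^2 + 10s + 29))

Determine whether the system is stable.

The poles can be read from the denominator factors: s = 2 + 5j, 2 - 5j, -5 + 2j, -5 - 2j.
Since the pole(s) at s = 2 + 5j, 2 - 5j lie in the right half-plane, the system is unstable.

unstable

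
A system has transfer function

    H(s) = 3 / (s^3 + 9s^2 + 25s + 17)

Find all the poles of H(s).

s = -4 ± j, -1

The poles are the roots of the denominator s^3 + 9s^2 + 25s + 17 = 0.
Trying s = -1: the polynomial evaluates to 0, so (s + 1) is a factor.
Dividing out leaves s^2 + 8s + 17 = 0.
The quadratic formula then gives s = -4 ± 1j.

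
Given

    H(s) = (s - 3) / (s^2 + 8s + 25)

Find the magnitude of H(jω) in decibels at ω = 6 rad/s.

|H(j6)|_dB ≈ -17.3 dB

Substitute s = j6: numerator = -3 + j6, denominator = -11 + j48.
|H(j6)| = |-3 + j6| / |-11 + j48| = 6.7082 / 49.244 ≈ 0.1362.
In decibels: 20·log₁₀(0.1362) ≈ -17.3 dB.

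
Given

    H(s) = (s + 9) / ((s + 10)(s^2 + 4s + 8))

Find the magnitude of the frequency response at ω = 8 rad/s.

Substitute s = j8: numerator = 9 + j8, denominator = -816 - j128.
|H(j8)| = |9 + j8| / |-816 - j128| = 12.042 / 825.98 ≈ 0.01458.

|H(j8)| ≈ 0.01458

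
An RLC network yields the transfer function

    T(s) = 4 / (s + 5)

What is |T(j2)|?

|T(j2)| ≈ 0.7428

Substitute s = j2: numerator = 4, denominator = 5 + j2.
|T(j2)| = |4| / |5 + j2| = 4 / 5.3852 ≈ 0.7428.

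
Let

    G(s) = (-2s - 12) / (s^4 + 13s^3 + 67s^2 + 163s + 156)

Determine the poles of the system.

The poles are the roots of the denominator s^4 + 13s^3 + 67s^2 + 163s + 156 = 0.
Trying s = -3: the polynomial evaluates to 0, so (s + 3) is a factor.
Dividing out leaves s^3 + 10s^2 + 37s + 52 = 0.
This factors further as (s^2 + 6s + 13)(s + 4) = 0.

s = -3 ± 2j, -3, -4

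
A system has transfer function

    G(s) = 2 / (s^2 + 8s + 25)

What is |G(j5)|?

Substitute s = j5: numerator = 2, denominator = j40.
|G(j5)| = |2| / |j40| = 2 / 40 = 0.05000.

|G(j5)| = 0.05000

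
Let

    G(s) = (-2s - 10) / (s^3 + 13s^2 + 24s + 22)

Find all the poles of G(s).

The poles are the roots of the denominator s^3 + 13s^2 + 24s + 22 = 0.
Trying s = -11: the polynomial evaluates to 0, so (s + 11) is a factor.
Dividing out leaves s^2 + 2s + 2 = 0.
The quadratic formula then gives s = -1 ± 1j.

s = -1 ± j, -11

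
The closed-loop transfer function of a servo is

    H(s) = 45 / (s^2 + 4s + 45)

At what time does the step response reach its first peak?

t_p ≈ 0.4906 s

Comparing s^2 + 4s + 45 to s^2 + 2ζωₙs + ωₙ²: ωₙ = √45 ≈ 6.708 rad/s and ζ = 4/(2·√45) ≈ 0.2981.
ζωₙ = 4/2 = 2, so ω_d = ωₙ√(1−ζ²) = √(ωₙ² − (ζωₙ)²) = √(45 − 2²) = √41 ≈ 6.403 rad/s.
t_p = π/ω_d = π/6.403 ≈ 0.4906 s.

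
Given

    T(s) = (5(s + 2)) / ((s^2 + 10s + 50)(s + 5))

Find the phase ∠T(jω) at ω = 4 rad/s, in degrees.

At s = j4: numerator = 10 + j20, denominator = 10 + j336.
∠T = ∠num − ∠den = 63.435° − (88.295°) = -24.86°.

∠T(j4) ≈ -24.86°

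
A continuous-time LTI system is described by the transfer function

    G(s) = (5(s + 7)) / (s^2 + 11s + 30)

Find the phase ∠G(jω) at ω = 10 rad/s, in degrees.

∠G(j10) ≈ -67.46°

At s = j10: numerator = 35 + j50, denominator = -70 + j110.
∠G = ∠num − ∠den = 55.008° − (122.47°) = -67.46°.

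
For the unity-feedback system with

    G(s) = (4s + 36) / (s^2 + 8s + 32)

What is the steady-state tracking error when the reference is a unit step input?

e_ss = 0.4706

G(s) has no poles at the origin.
This is a Type 0 system. Kp = lim_{s→0} G(s) = 36/32 = 9/8.
e_ss = 1/(1 + Kp) = 1/(1 + 9/8) = 8/17 ≈ 0.4706.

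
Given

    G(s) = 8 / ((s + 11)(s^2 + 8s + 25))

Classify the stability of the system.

stable

The poles can be read from the denominator factors: s = -11, -4 ± 3j.
Since all poles lie strictly in the left half-plane, the system is stable.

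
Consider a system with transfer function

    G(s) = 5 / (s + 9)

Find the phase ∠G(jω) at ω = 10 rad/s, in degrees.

∠G(j10) ≈ -48.01°

At s = j10: numerator = 5, denominator = 9 + j10.
∠G = ∠num − ∠den = 0° − (48.013°) = -48.01°.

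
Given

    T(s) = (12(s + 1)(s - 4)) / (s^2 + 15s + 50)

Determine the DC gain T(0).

T(0) = -24/25 ≈ -0.9600

Set s = 0: T(0) = (-48) / (50) = -24/25.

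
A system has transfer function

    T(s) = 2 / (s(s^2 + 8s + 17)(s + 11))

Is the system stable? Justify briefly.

marginally stable

The poles can be read from the denominator factors: s = 0, -4 ± j, -11.
Since the simple pole(s) at s = 0 lie on the jω-axis with none in the right half-plane, the system is marginally stable.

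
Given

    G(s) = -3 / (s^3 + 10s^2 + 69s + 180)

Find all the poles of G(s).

s = -3 ± 6j, -4

The poles are the roots of the denominator s^3 + 10s^2 + 69s + 180 = 0.
Trying s = -4: the polynomial evaluates to 0, so (s + 4) is a factor.
Dividing out leaves s^2 + 6s + 45 = 0.
The quadratic formula then gives s = -3 ± 6j.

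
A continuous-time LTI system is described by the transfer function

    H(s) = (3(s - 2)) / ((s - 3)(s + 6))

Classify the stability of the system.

unstable

The poles can be read from the denominator factors: s = 3, -6.
Since the pole(s) at s = 3 lie in the right half-plane, the system is unstable.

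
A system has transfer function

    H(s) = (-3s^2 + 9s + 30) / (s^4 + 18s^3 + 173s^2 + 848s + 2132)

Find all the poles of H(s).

s = -5 + 4j, -5 - 4j, -4 + 6j, -4 - 6j

The poles are the roots of the denominator s^4 + 18s^3 + 173s^2 + 848s + 2132 = 0.
No real roots exist; factor into two real quadratics: (s^2 + 10s + 41)(s^2 + 8s + 52) = 0.
Each quadratic gives a conjugate pair via the quadratic formula.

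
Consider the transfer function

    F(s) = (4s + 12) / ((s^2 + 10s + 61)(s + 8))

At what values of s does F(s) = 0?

Set the numerator to zero: 4s + 12 = 0, i.e. 4·(s + 3) = 0.
So s = -3.

s = -3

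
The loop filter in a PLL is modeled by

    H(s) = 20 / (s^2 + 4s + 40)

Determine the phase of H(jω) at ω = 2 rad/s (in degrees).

∠H(j2) ≈ -12.53°

At s = j2: numerator = 20, denominator = 36 + j8.
∠H = ∠num − ∠den = 0° − (12.529°) = -12.53°.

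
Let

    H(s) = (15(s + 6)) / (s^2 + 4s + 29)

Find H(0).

At s = 0 each factor (s + a) contributes a and each (s^2 + bs + c) contributes c.
H(0) = 15·(6) / ((29)) = 90/29 = 90/29.

H(0) = 90/29 ≈ 3.103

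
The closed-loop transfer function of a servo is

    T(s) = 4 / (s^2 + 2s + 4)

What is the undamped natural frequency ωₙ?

ωₙ = 2 rad/s

Compare the denominator to the standard form s^2 + 2ζωₙs + ωₙ².
ωₙ² = 4, so ωₙ = 2 rad/s.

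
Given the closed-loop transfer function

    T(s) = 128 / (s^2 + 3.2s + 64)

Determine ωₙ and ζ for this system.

ωₙ = 8 rad/s, ζ = 0.2

Compare the denominator to the standard form s^2 + 2ζωₙs + ωₙ².
ωₙ² = 64, so ωₙ = 8 rad/s.
2ζωₙ = 3.2, so ζ = 3.2/(2·8) = 0.2.
With ζ = 0.2 the response is underdamped.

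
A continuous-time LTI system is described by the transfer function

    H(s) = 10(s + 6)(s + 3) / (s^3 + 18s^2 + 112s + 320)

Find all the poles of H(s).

The poles are the roots of the denominator s^3 + 18s^2 + 112s + 320 = 0.
Trying s = -10: the polynomial evaluates to 0, so (s + 10) is a factor.
Dividing out leaves s^2 + 8s + 32 = 0.
The quadratic formula then gives s = -4 ± 4j.

s = -4 + 4j, -4 - 4j, -10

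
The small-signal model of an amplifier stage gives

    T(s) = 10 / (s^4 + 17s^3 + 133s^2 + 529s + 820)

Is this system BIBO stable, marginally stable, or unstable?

stable

The denominator s^4 + 17s^3 + 133s^2 + 529s + 820 factors as (s + 5)(s + 4)(s^2 + 8s + 41), giving poles at s = -5, -4, -4 + 5j, -4 - 5j.
Since all poles lie strictly in the left half-plane, the system is stable.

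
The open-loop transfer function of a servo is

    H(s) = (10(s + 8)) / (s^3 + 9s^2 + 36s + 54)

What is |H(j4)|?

|H(j4)| ≈ 0.7428

Substitute s = j4: numerator = 80 + j40, denominator = -90 + j80.
|H(j4)| = |80 + j40| / |-90 + j80| = 89.443 / 120.42 ≈ 0.7428.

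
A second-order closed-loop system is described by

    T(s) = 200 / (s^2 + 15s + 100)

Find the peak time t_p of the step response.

Comparing s^2 + 15s + 100 to s^2 + 2ζωₙs + ωₙ²: ωₙ = 10 rad/s and ζ = 15/(2·10) = 0.75.
ζωₙ = 15/2 = 7.5, so ω_d = ωₙ√(1−ζ²) = √(ωₙ² − (ζωₙ)²) = √(100 − 7.5²) = √43.75 ≈ 6.614 rad/s.
t_p = π/ω_d = π/6.614 ≈ 0.4750 s.

t_p ≈ 0.4750 s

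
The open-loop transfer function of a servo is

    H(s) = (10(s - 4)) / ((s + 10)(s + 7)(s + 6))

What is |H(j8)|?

|H(j8)| ≈ 0.06570

Substitute s = j8: numerator = -40 + j80, denominator = -1052 + j864.
|H(j8)| = |-40 + j80| / |-1052 + j864| = 89.443 / 1361.3 ≈ 0.06570.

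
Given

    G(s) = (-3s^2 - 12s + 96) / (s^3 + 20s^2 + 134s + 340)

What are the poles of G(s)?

The poles are the roots of the denominator s^3 + 20s^2 + 134s + 340 = 0.
Trying s = -10: the polynomial evaluates to 0, so (s + 10) is a factor.
Dividing out leaves s^2 + 10s + 34 = 0.
The quadratic formula then gives s = -5 ± 3j.

s = -5 ± 3j, -10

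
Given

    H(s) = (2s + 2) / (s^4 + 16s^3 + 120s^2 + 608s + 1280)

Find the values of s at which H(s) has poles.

s = -2 + 6j, -2 - 6j, -4, -8

The poles are the roots of the denominator s^4 + 16s^3 + 120s^2 + 608s + 1280 = 0.
Trying s = -4: the polynomial evaluates to 0, so (s + 4) is a factor.
Dividing out leaves s^3 + 12s^2 + 72s + 320 = 0.
This factors further as (s^2 + 4s + 40)(s + 8) = 0.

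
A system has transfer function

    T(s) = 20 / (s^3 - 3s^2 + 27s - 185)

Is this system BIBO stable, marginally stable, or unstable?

unstable

The denominator s^3 - 3s^2 + 27s - 185 factors as (s^2 + 2s + 37)(s - 5), giving poles at s = -1 ± 6j, 5.
Since the pole(s) at s = 5 lie in the right half-plane, the system is unstable.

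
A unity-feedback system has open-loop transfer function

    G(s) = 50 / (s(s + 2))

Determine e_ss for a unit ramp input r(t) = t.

e_ss = 0.04000

G(s) has one pole at the origin.
This is a Type 1 system. Kv = lim_{s→0} s·G(s) = 50/2 = 25.
e_ss = 1/Kv = 1/(25) = 1/25 ≈ 0.04000.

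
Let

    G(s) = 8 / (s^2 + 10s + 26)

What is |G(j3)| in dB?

|G(j3)|_dB ≈ -12.7 dB

Substitute s = j3: numerator = 8, denominator = 17 + j30.
|G(j3)| = |8| / |17 + j30| = 8 / 34.482 ≈ 0.2320.
In decibels: 20·log₁₀(0.2320) ≈ -12.7 dB.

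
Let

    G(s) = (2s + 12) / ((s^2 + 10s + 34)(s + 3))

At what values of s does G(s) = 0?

Set the numerator to zero: 2s + 12 = 0, i.e. 2·(s + 6) = 0.
So s = -6.

s = -6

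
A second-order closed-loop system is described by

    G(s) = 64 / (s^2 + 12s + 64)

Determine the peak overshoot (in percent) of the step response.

%OS ≈ 2.84%

Comparing s^2 + 12s + 64 to s^2 + 2ζωₙs + ωₙ²: ωₙ = 8 rad/s and ζ = 12/(2·8) = 0.75.
%OS = 100·exp(−πζ/√(1−ζ²)) = 100·exp(−π·0.75/√(1−0.75²)) ≈ 2.84%.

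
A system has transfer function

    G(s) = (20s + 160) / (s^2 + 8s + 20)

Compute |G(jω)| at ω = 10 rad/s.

Substitute s = j10: numerator = 160 + j200, denominator = -80 + j80.
|G(j10)| = |160 + j200| / |-80 + j80| = 256.12 / 113.14 ≈ 2.264.

|G(j10)| ≈ 2.264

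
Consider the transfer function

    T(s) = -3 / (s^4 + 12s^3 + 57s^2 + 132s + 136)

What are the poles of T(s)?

s = -4 ± j, -2 ± 2j

The poles are the roots of the denominator s^4 + 12s^3 + 57s^2 + 132s + 136 = 0.
No real roots exist; factor into two real quadratics: (s^2 + 8s + 17)(s^2 + 4s + 8) = 0.
Each quadratic gives a conjugate pair via the quadratic formula.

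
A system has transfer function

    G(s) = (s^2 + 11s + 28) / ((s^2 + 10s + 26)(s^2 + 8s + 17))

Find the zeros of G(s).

Set the numerator to zero: s^2 + 11s + 28 = 0.
Factoring: (s + 7)(s + 4) = 0.

s = -7, -4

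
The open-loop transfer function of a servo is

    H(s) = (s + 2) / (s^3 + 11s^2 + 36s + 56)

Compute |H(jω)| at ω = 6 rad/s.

Substitute s = j6: numerator = 2 + j6, denominator = -340.
|H(j6)| = |2 + j6| / |-340| = 6.3246 / 340 ≈ 0.01860.

|H(j6)| ≈ 0.01860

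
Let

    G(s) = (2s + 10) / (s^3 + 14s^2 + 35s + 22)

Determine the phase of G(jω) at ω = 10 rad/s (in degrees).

∠G(j10) ≈ -141.8°

At s = j10: numerator = 10 + j20, denominator = -1378 - j650.
∠G = ∠num − ∠den = 63.435° − (-154.75°) = 218.2°, which wraps to -141.8°.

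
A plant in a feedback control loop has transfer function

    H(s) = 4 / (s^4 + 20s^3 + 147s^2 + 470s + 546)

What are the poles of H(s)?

The poles are the roots of the denominator s^4 + 20s^3 + 147s^2 + 470s + 546 = 0.
Trying s = -7: the polynomial evaluates to 0, so (s + 7) is a factor.
Dividing out leaves s^3 + 13s^2 + 56s + 78 = 0.
This factors further as (s^2 + 10s + 26)(s + 3) = 0.

s = -5 + j, -5 - j, -7, -3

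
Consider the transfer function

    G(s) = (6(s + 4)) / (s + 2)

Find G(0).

G(0) = 12

At s = 0 each factor (s + a) contributes a and each (s^2 + bs + c) contributes c.
G(0) = 6·(4) / ((2)) = 24/2 = 12.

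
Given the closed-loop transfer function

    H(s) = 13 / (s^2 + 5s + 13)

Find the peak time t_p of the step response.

t_p ≈ 1.209 s

Comparing s^2 + 5s + 13 to s^2 + 2ζωₙs + ωₙ²: ωₙ = √13 ≈ 3.606 rad/s and ζ = 5/(2·√13) ≈ 0.6934.
ζωₙ = 5/2 = 2.5, so ω_d = ωₙ√(1−ζ²) = √(ωₙ² − (ζωₙ)²) = √(13 − 2.5²) = √6.75 ≈ 2.598 rad/s.
t_p = π/ω_d = π/2.598 ≈ 1.209 s.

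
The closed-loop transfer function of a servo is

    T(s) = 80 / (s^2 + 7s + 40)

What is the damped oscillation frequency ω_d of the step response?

Comparing s^2 + 7s + 40 to s^2 + 2ζωₙs + ωₙ²: ωₙ = √40 ≈ 6.325 rad/s and ζ = 7/(2·√40) ≈ 0.5534.
ζωₙ = 7/2 = 3.5, so ω_d = ωₙ√(1−ζ²) = √(ωₙ² − (ζωₙ)²) = √(40 − 3.5²) = √27.75 ≈ 5.268 rad/s.

ω_d ≈ 5.268 rad/s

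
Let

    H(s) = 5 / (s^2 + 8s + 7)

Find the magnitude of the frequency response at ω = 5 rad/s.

|H(j5)| ≈ 0.1140

Substitute s = j5: numerator = 5, denominator = -18 + j40.
|H(j5)| = |5| / |-18 + j40| = 5 / 43.863 ≈ 0.1140.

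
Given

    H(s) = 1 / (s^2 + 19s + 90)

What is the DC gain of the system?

Set s = 0: H(0) = (1) / (90) = 1/90.

H(0) = 1/90 ≈ 0.01111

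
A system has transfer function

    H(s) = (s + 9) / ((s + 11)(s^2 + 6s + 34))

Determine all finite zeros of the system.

s = -9

Set the numerator to zero: s + 9 = 0.
So s = -9.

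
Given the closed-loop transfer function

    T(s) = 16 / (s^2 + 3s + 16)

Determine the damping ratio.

ζ = 0.375

Compare the denominator to the standard form s^2 + 2ζωₙs + ωₙ².
ωₙ² = 16, so ωₙ = 4 rad/s.
2ζωₙ = 3, so ζ = 3/(2·4) = 0.375.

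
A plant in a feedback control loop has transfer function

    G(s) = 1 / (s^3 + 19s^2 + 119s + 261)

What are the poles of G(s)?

s = -5 ± 2j, -9

The poles are the roots of the denominator s^3 + 19s^2 + 119s + 261 = 0.
Trying s = -9: the polynomial evaluates to 0, so (s + 9) is a factor.
Dividing out leaves s^2 + 10s + 29 = 0.
The quadratic formula then gives s = -5 ± 2j.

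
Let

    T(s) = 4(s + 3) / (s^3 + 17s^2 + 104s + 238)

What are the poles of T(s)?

The poles are the roots of the denominator s^3 + 17s^2 + 104s + 238 = 0.
Trying s = -7: the polynomial evaluates to 0, so (s + 7) is a factor.
Dividing out leaves s^2 + 10s + 34 = 0.
The quadratic formula then gives s = -5 ± 3j.

s = -5 + 3j, -5 - 3j, -7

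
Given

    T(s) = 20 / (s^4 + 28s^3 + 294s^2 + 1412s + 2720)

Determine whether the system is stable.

stable

The denominator s^4 + 28s^3 + 294s^2 + 1412s + 2720 factors as (s^2 + 10s + 34)(s + 8)(s + 10), giving poles at s = -5 ± 3j, -8, -10.
Since all poles lie strictly in the left half-plane, the system is stable.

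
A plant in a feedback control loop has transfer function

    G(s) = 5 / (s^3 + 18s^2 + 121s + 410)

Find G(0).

Set s = 0: G(0) = (5) / (410) = 1/82.

G(0) = 1/82 ≈ 0.01220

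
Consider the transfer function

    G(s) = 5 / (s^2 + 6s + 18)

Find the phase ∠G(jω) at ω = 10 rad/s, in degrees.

∠G(j10) ≈ -143.8°

At s = j10: numerator = 5, denominator = -82 + j60.
∠G = ∠num − ∠den = 0° − (143.81°) = -143.8°.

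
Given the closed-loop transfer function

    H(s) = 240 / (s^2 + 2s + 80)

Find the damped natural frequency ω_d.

Comparing s^2 + 2s + 80 to s^2 + 2ζωₙs + ωₙ²: ωₙ = √80 ≈ 8.944 rad/s and ζ = 2/(2·√80) ≈ 0.1118.
ζωₙ = 2/2 = 1, so ω_d = ωₙ√(1−ζ²) = √(ωₙ² − (ζωₙ)²) = √(80 − 1²) = √79 ≈ 8.888 rad/s.

ω_d ≈ 8.888 rad/s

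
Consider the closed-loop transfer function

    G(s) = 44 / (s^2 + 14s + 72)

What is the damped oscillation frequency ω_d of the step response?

ω_d ≈ 4.796 rad/s

Comparing s^2 + 14s + 72 to s^2 + 2ζωₙs + ωₙ²: ωₙ = √72 ≈ 8.485 rad/s and ζ = 14/(2·√72) ≈ 0.8250.
ζωₙ = 14/2 = 7, so ω_d = ωₙ√(1−ζ²) = √(ωₙ² − (ζωₙ)²) = √(72 − 7²) = √23 ≈ 4.796 rad/s.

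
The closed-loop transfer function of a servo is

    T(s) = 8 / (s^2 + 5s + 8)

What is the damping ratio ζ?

Compare the denominator to the standard form s^2 + 2ζωₙs + ωₙ².
ωₙ² = 8, so ωₙ = √8 ≈ 2.828 rad/s.
2ζωₙ = 5, so ζ = 5/(2·√8) ≈ 0.8839.

ζ ≈ 0.8839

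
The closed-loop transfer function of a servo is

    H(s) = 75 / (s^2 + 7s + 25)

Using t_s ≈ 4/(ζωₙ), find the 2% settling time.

Comparing s^2 + 7s + 25 to s^2 + 2ζωₙs + ωₙ²: ωₙ = 5 rad/s and ζ = 7/(2·5) = 0.7.
ζωₙ = 7/2 = 3.5, so t_s ≈ 4/(ζωₙ) = 4/3.5 ≈ 1.143 s.

t_s ≈ 1.143 s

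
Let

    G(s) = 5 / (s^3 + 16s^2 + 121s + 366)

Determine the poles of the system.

s = -5 ± 6j, -6

The poles are the roots of the denominator s^3 + 16s^2 + 121s + 366 = 0.
Trying s = -6: the polynomial evaluates to 0, so (s + 6) is a factor.
Dividing out leaves s^2 + 10s + 61 = 0.
The quadratic formula then gives s = -5 ± 6j.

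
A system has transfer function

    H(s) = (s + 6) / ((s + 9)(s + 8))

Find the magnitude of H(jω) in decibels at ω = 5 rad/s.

Substitute s = j5: numerator = 6 + j5, denominator = 47 + j85.
|H(j5)| = |6 + j5| / |47 + j85| = 7.8102 / 97.129 ≈ 0.08041.
In decibels: 20·log₁₀(0.08041) ≈ -21.9 dB.

|H(j5)|_dB ≈ -21.9 dB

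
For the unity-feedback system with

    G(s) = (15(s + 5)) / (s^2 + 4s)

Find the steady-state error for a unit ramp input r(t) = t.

e_ss = 0.05333

G(s) has one pole at the origin.
This is a Type 1 system. Kv = lim_{s→0} s·G(s) = 75/4.
e_ss = 1/Kv = 1/(75/4) = 4/75 ≈ 0.05333.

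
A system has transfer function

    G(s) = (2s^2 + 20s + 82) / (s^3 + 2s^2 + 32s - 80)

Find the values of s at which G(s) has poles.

s = -2 + 6j, -2 - 6j, 2

The poles are the roots of the denominator s^3 + 2s^2 + 32s - 80 = 0.
Trying s = 2: the polynomial evaluates to 0, so (s - 2) is a factor.
Dividing out leaves s^2 + 4s + 40 = 0.
The quadratic formula then gives s = -2 ± 6j.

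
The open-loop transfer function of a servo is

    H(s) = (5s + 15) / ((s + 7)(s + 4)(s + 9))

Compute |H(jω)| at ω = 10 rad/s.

|H(j10)| ≈ 0.02951

Substitute s = j10: numerator = 15 + j50, denominator = -1748 + j270.
|H(j10)| = |15 + j50| / |-1748 + j270| = 52.202 / 1768.7 ≈ 0.02951.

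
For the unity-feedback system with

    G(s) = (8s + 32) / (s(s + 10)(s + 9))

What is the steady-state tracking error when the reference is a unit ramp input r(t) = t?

e_ss = 2.812

G(s) has one pole at the origin.
This is a Type 1 system. Kv = lim_{s→0} s·G(s) = 32/90 = 16/45.
e_ss = 1/Kv = 1/(16/45) = 45/16 ≈ 2.812.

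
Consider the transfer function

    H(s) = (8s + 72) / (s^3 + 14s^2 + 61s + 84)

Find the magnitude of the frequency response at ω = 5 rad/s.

|H(j5)| ≈ 0.2564

Substitute s = j5: numerator = 72 + j40, denominator = -266 + j180.
|H(j5)| = |72 + j40| / |-266 + j180| = 82.365 / 321.18 ≈ 0.2564.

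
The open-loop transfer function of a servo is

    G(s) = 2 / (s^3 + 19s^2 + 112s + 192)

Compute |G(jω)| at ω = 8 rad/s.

|G(j8)| ≈ 0.001829

Substitute s = j8: numerator = 2, denominator = -1024 + j384.
|G(j8)| = |2| / |-1024 + j384| = 2 / 1093.6 ≈ 0.001829.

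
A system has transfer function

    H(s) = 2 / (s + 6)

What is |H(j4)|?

Substitute s = j4: numerator = 2, denominator = 6 + j4.
|H(j4)| = |2| / |6 + j4| = 2 / 7.2111 ≈ 0.2774.

|H(j4)| ≈ 0.2774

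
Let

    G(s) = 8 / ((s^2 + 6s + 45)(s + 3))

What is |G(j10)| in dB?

Substitute s = j10: numerator = 8, denominator = -765 - j370.
|G(j10)| = |8| / |-765 - j370| = 8 / 849.78 ≈ 0.009414.
In decibels: 20·log₁₀(0.009414) ≈ -40.5 dB.

|G(j10)|_dB ≈ -40.5 dB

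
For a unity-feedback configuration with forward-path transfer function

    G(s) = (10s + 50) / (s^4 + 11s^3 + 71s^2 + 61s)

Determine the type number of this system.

Type 1

Factor s from the denominator: s^4 + 11s^3 + 71s^2 + 61s = s·(s^3 + 11s^2 + 71s + 61).
There is 1 pole at the origin, so the system is Type 1.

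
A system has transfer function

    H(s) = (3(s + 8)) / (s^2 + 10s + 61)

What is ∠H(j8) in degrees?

At s = j8: numerator = 24 + j24, denominator = -3 + j80.
∠H = ∠num − ∠den = 45° − (92.148°) = -47.15°.

∠H(j8) ≈ -47.15°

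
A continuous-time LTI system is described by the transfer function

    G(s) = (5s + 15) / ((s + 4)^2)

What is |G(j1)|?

|G(j1)| ≈ 0.9301

Substitute s = j1: numerator = 15 + j5, denominator = 15 + j8.
|G(j1)| = |15 + j5| / |15 + j8| = 15.811 / 17 ≈ 0.9301.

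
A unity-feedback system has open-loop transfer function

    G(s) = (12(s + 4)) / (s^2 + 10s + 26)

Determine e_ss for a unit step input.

G(s) has no poles at the origin.
This is a Type 0 system. Kp = lim_{s→0} G(s) = 48/26 = 24/13.
e_ss = 1/(1 + Kp) = 1/(1 + 24/13) = 13/37 ≈ 0.3514.

e_ss = 0.3514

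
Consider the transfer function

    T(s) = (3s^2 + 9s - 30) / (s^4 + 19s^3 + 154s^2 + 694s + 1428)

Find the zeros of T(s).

s = 2, -5

Set the numerator to zero: 3s^2 + 9s - 30 = 0, i.e. 3·(s^2 + 3s - 10) = 0.
Factoring: (s - 2)(s + 5) = 0.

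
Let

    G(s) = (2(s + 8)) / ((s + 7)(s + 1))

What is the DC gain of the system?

At s = 0 each factor (s + a) contributes a and each (s^2 + bs + c) contributes c.
G(0) = 2·(8) / ((7) · (1)) = 16/7 = 16/7.

G(0) = 16/7 ≈ 2.286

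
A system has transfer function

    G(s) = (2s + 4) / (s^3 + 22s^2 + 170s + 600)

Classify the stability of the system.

stable

The denominator s^3 + 22s^2 + 170s + 600 factors as (s^2 + 10s + 50)(s + 12), giving poles at s = -5 ± 5j, -12.
Since all poles lie strictly in the left half-plane, the system is stable.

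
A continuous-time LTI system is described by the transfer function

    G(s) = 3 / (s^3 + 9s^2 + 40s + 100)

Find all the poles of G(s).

s = -2 + 4j, -2 - 4j, -5

The poles are the roots of the denominator s^3 + 9s^2 + 40s + 100 = 0.
Trying s = -5: the polynomial evaluates to 0, so (s + 5) is a factor.
Dividing out leaves s^2 + 4s + 20 = 0.
The quadratic formula then gives s = -2 ± 4j.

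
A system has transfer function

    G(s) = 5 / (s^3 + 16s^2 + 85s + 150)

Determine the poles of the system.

s = -6, -5, -5

The poles are the roots of the denominator s^3 + 16s^2 + 85s + 150 = 0.
Trying s = -6: the polynomial evaluates to 0, so (s + 6) is a factor.
Dividing out leaves s^2 + 10s + 25 = 0.
Factoring the quadratic: (s + 5)^2 = 0.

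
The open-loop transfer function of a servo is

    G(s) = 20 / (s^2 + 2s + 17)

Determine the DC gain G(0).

At s = 0 each factor (s + a) contributes a and each (s^2 + bs + c) contributes c.
G(0) = 20·1 / ((17)) = 20/17 = 20/17.

G(0) = 20/17 ≈ 1.176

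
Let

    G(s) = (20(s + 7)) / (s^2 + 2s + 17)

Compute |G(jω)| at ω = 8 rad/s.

Substitute s = j8: numerator = 140 + j160, denominator = -47 + j16.
|G(j8)| = |140 + j160| / |-47 + j16| = 212.60 / 49.649 ≈ 4.282.

|G(j8)| ≈ 4.282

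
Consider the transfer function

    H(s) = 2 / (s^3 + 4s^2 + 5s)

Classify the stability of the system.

The denominator s^3 + 4s^2 + 5s factors as s(s^2 + 4s + 5), giving poles at s = 0, -2 + j, -2 - j.
Since the simple pole(s) at s = 0 lie on the jω-axis with none in the right half-plane, the system is marginally stable.

marginally stable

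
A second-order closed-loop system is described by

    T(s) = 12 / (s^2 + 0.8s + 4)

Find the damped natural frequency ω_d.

ω_d ≈ 1.960 rad/s

Comparing s^2 + 0.8s + 4 to s^2 + 2ζωₙs + ωₙ²: ωₙ = 2 rad/s and ζ = 0.8/(2·2) = 0.2.
ζωₙ = 0.8/2 = 0.4, so ω_d = ωₙ√(1−ζ²) = √(ωₙ² − (ζωₙ)²) = √(4 − 0.4²) = √3.84 ≈ 1.960 rad/s.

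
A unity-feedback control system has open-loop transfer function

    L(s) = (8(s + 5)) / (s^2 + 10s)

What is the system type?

Type 1

The denominator has 1 factor of s at the origin (free integrator), so this is a Type 1 system.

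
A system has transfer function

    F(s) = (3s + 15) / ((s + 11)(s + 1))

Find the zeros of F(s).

Set the numerator to zero: 3s + 15 = 0, i.e. 3·(s + 5) = 0.
So s = -5.

s = -5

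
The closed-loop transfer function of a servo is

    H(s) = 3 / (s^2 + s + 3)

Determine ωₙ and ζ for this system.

ωₙ ≈ 1.732 rad/s, ζ ≈ 0.2887

Compare the denominator to the standard form s^2 + 2ζωₙs + ωₙ².
ωₙ² = 3, so ωₙ = √3 ≈ 1.732 rad/s.
2ζωₙ = 1, so ζ = 1/(2·√3) ≈ 0.2887.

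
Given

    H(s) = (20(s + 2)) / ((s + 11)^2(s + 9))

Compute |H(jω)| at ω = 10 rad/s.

Substitute s = j10: numerator = 40 + j200, denominator = -2011 + j2190.
|H(j10)| = |40 + j200| / |-2011 + j2190| = 203.96 / 2973.3 ≈ 0.06860.

|H(j10)| ≈ 0.06860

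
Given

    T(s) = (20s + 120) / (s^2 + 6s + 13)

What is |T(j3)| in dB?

Substitute s = j3: numerator = 120 + j60, denominator = 4 + j18.
|T(j3)| = |120 + j60| / |4 + j18| = 134.16 / 18.439 ≈ 7.276.
In decibels: 20·log₁₀(7.276) ≈ 17.2 dB.

|T(j3)|_dB ≈ 17.2 dB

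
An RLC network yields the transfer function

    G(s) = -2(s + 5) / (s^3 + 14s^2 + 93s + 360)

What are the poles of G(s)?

The poles are the roots of the denominator s^3 + 14s^2 + 93s + 360 = 0.
Trying s = -8: the polynomial evaluates to 0, so (s + 8) is a factor.
Dividing out leaves s^2 + 6s + 45 = 0.
The quadratic formula then gives s = -3 ± 6j.

s = -3 ± 6j, -8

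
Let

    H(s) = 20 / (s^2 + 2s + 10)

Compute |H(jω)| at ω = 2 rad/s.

|H(j2)| ≈ 2.774

Substitute s = j2: numerator = 20, denominator = 6 + j4.
|H(j2)| = |20| / |6 + j4| = 20 / 7.2111 ≈ 2.774.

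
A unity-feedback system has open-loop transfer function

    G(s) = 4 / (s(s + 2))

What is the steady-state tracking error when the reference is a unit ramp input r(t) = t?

e_ss = 0.5000

G(s) has one pole at the origin.
This is a Type 1 system. Kv = lim_{s→0} s·G(s) = 4/2 = 2.
e_ss = 1/Kv = 1/(2) = 1/2 ≈ 0.5000.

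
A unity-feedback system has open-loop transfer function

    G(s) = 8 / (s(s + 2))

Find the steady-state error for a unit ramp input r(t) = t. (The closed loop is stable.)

G(s) has one pole at the origin.
This is a Type 1 system. Kv = lim_{s→0} s·G(s) = 8/2 = 4.
e_ss = 1/Kv = 1/(4) = 1/4 ≈ 0.2500.

e_ss = 0.2500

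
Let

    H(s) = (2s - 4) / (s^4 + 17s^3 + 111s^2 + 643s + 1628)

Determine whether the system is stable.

stable

The denominator s^4 + 17s^3 + 111s^2 + 643s + 1628 factors as (s + 4)(s^2 + 2s + 37)(s + 11), giving poles at s = -4, -1 ± 6j, -11.
Since all poles lie strictly in the left half-plane, the system is stable.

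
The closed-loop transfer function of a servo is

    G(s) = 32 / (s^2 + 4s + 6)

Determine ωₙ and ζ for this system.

Compare the denominator to the standard form s^2 + 2ζωₙs + ωₙ².
ωₙ² = 6, so ωₙ = √6 ≈ 2.449 rad/s.
2ζωₙ = 4, so ζ = 4/(2·√6) ≈ 0.8165.
With ζ = 0.8165 the response is underdamped.

ωₙ ≈ 2.449 rad/s, ζ ≈ 0.8165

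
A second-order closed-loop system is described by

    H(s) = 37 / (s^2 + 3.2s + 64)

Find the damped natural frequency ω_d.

ω_d ≈ 7.838 rad/s

Comparing s^2 + 3.2s + 64 to s^2 + 2ζωₙs + ωₙ²: ωₙ = 8 rad/s and ζ = 3.2/(2·8) = 0.2.
ζωₙ = 3.2/2 = 1.6, so ω_d = ωₙ√(1−ζ²) = √(ωₙ² − (ζωₙ)²) = √(64 − 1.6²) = √61.44 ≈ 7.838 rad/s.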